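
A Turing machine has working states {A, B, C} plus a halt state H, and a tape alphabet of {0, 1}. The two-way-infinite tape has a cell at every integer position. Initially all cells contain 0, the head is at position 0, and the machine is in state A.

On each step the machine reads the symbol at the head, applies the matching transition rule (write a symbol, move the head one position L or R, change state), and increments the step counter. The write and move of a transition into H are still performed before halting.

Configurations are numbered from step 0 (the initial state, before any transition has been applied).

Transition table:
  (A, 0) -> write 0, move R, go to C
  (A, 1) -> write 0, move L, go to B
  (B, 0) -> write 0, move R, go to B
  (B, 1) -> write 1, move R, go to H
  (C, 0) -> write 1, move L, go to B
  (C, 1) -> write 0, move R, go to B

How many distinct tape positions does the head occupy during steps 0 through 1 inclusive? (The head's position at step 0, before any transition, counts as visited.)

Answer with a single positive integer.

Step 1: in state A at pos 0, read 0 -> (A,0)->write 0,move R,goto C. Now: state=C, head=1, tape[-1..2]=0000 (head:   ^)
Head positions at steps 0..1: starting at 0, distinct positions visited = {0, 1} -> 2 position(s)

Answer: 2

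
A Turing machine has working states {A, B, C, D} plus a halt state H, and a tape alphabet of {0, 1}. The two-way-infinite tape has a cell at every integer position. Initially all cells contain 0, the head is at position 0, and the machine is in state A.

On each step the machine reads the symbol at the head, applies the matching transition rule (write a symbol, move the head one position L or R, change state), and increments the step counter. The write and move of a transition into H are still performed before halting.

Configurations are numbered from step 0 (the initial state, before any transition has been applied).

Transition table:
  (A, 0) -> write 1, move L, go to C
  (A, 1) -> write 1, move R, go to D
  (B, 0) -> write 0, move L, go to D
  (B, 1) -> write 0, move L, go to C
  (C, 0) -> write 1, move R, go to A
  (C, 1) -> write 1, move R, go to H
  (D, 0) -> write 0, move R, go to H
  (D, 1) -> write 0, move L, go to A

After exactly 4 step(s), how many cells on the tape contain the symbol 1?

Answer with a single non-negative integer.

Step 1: in state A at pos 0, read 0 -> (A,0)->write 1,move L,goto C. Now: state=C, head=-1, tape[-2..1]=0010 (head:  ^)
Step 2: in state C at pos -1, read 0 -> (C,0)->write 1,move R,goto A. Now: state=A, head=0, tape[-2..1]=0110 (head:   ^)
Step 3: in state A at pos 0, read 1 -> (A,1)->write 1,move R,goto D. Now: state=D, head=1, tape[-2..2]=01100 (head:    ^)
Step 4: in state D at pos 1, read 0 -> (D,0)->write 0,move R,goto H. Now: state=H, head=2, tape[-2..3]=011000 (head:     ^)
Cells containing 1 after step 4: {-1, 0} -> 2 cell(s)

Answer: 2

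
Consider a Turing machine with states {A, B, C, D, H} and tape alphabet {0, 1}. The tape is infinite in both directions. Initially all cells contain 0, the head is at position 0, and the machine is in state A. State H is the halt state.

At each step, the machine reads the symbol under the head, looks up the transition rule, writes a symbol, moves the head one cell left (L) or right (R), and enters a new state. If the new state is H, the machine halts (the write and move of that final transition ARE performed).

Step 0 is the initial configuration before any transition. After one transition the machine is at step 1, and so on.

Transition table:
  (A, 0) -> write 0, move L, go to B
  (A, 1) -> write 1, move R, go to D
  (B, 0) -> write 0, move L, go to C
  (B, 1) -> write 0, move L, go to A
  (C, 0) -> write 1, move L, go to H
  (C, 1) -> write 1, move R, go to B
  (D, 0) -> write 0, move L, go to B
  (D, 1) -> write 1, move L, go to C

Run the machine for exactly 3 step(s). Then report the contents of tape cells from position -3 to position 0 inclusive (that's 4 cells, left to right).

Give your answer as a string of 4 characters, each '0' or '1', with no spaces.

Answer: 0100

Derivation:
Step 1: in state A at pos 0, read 0 -> (A,0)->write 0,move L,goto B. Now: state=B, head=-1, tape[-2..1]=0000 (head:  ^)
Step 2: in state B at pos -1, read 0 -> (B,0)->write 0,move L,goto C. Now: state=C, head=-2, tape[-3..1]=00000 (head:  ^)
Step 3: in state C at pos -2, read 0 -> (C,0)->write 1,move L,goto H. Now: state=H, head=-3, tape[-4..1]=001000 (head:  ^)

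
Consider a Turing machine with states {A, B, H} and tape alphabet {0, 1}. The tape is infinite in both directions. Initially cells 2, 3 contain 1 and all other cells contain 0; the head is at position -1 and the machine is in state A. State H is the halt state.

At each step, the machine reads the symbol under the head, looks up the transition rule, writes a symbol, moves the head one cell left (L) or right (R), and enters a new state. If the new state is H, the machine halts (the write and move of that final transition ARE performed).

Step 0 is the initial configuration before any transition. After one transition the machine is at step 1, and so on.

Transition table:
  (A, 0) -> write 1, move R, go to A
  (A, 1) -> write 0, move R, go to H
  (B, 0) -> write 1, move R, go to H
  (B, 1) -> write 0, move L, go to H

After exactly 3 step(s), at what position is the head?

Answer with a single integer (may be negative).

Answer: 2

Derivation:
Step 1: in state A at pos -1, read 0 -> (A,0)->write 1,move R,goto A. Now: state=A, head=0, tape[-2..4]=0100110 (head:   ^)
Step 2: in state A at pos 0, read 0 -> (A,0)->write 1,move R,goto A. Now: state=A, head=1, tape[-2..4]=0110110 (head:    ^)
Step 3: in state A at pos 1, read 0 -> (A,0)->write 1,move R,goto A. Now: state=A, head=2, tape[-2..4]=0111110 (head:     ^)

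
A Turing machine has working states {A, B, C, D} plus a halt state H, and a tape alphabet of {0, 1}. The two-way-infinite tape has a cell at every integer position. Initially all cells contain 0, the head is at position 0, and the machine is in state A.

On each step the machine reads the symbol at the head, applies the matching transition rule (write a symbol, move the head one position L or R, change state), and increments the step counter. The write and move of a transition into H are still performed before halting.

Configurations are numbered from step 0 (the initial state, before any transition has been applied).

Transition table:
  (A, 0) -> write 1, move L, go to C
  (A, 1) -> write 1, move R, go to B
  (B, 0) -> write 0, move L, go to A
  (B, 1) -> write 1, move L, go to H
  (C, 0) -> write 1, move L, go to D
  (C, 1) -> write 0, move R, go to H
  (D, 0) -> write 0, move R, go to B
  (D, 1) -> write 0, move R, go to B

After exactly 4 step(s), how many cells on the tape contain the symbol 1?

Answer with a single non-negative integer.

Step 1: in state A at pos 0, read 0 -> (A,0)->write 1,move L,goto C. Now: state=C, head=-1, tape[-2..1]=0010 (head:  ^)
Step 2: in state C at pos -1, read 0 -> (C,0)->write 1,move L,goto D. Now: state=D, head=-2, tape[-3..1]=00110 (head:  ^)
Step 3: in state D at pos -2, read 0 -> (D,0)->write 0,move R,goto B. Now: state=B, head=-1, tape[-3..1]=00110 (head:   ^)
Step 4: in state B at pos -1, read 1 -> (B,1)->write 1,move L,goto H. Now: state=H, head=-2, tape[-3..1]=00110 (head:  ^)
Cells containing 1 after step 4: {-1, 0} -> 2 cell(s)

Answer: 2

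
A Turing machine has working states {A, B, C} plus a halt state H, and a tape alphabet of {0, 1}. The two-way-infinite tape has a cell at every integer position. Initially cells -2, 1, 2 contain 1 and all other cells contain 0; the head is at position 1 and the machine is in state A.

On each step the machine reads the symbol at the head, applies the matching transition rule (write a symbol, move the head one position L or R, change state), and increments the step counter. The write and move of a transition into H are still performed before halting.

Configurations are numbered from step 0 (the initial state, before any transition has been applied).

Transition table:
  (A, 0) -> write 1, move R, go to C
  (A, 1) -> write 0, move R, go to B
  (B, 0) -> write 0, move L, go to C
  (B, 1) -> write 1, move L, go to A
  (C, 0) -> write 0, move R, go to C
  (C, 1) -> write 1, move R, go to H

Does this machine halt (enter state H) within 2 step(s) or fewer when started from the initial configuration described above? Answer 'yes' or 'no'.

Answer: no

Derivation:
Step 1: in state A at pos 1, read 1 -> (A,1)->write 0,move R,goto B. Now: state=B, head=2, tape[-3..3]=0100010 (head:      ^)
Step 2: in state B at pos 2, read 1 -> (B,1)->write 1,move L,goto A. Now: state=A, head=1, tape[-3..3]=0100010 (head:     ^)
After 2 step(s): state = A (not H) -> not halted within 2 -> no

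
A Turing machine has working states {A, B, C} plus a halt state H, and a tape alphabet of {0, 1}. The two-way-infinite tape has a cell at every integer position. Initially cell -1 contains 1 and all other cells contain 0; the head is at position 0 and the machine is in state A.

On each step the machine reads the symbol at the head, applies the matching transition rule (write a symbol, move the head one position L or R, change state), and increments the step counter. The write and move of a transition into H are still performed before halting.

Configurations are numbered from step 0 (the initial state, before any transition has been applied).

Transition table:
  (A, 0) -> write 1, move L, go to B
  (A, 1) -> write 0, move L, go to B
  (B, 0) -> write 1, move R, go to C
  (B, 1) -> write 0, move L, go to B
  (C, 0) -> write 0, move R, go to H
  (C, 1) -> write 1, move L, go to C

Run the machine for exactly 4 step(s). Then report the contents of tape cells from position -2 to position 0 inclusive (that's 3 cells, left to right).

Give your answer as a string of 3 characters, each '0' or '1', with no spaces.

Step 1: in state A at pos 0, read 0 -> (A,0)->write 1,move L,goto B. Now: state=B, head=-1, tape[-2..1]=0110 (head:  ^)
Step 2: in state B at pos -1, read 1 -> (B,1)->write 0,move L,goto B. Now: state=B, head=-2, tape[-3..1]=00010 (head:  ^)
Step 3: in state B at pos -2, read 0 -> (B,0)->write 1,move R,goto C. Now: state=C, head=-1, tape[-3..1]=01010 (head:   ^)
Step 4: in state C at pos -1, read 0 -> (C,0)->write 0,move R,goto H. Now: state=H, head=0, tape[-3..1]=01010 (head:    ^)

Answer: 101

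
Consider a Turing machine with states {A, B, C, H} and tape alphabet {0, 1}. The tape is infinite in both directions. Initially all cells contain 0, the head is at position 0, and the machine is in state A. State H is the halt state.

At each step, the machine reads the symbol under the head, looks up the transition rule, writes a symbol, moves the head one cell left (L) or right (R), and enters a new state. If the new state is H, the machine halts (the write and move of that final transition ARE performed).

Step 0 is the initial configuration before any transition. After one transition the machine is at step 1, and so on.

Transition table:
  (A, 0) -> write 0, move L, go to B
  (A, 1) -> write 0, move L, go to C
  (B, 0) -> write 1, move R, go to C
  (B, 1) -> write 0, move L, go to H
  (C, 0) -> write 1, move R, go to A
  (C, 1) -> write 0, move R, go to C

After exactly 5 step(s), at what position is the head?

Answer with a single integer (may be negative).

Answer: -1

Derivation:
Step 1: in state A at pos 0, read 0 -> (A,0)->write 0,move L,goto B. Now: state=B, head=-1, tape[-2..1]=0000 (head:  ^)
Step 2: in state B at pos -1, read 0 -> (B,0)->write 1,move R,goto C. Now: state=C, head=0, tape[-2..1]=0100 (head:   ^)
Step 3: in state C at pos 0, read 0 -> (C,0)->write 1,move R,goto A. Now: state=A, head=1, tape[-2..2]=01100 (head:    ^)
Step 4: in state A at pos 1, read 0 -> (A,0)->write 0,move L,goto B. Now: state=B, head=0, tape[-2..2]=01100 (head:   ^)
Step 5: in state B at pos 0, read 1 -> (B,1)->write 0,move L,goto H. Now: state=H, head=-1, tape[-2..2]=01000 (head:  ^)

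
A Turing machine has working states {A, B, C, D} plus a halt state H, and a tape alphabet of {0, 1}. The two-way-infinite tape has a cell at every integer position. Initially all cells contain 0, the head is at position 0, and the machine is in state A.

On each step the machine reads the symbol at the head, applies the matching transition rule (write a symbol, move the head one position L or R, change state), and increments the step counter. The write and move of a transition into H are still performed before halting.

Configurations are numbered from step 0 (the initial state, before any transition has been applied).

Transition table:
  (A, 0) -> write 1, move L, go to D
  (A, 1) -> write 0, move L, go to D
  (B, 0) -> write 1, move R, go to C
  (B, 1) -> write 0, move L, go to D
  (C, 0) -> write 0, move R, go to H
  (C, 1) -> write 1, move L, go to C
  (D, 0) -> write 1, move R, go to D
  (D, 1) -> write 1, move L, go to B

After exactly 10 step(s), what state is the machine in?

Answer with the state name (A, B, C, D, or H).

Step 1: in state A at pos 0, read 0 -> (A,0)->write 1,move L,goto D. Now: state=D, head=-1, tape[-2..1]=0010 (head:  ^)
Step 2: in state D at pos -1, read 0 -> (D,0)->write 1,move R,goto D. Now: state=D, head=0, tape[-2..1]=0110 (head:   ^)
Step 3: in state D at pos 0, read 1 -> (D,1)->write 1,move L,goto B. Now: state=B, head=-1, tape[-2..1]=0110 (head:  ^)
Step 4: in state B at pos -1, read 1 -> (B,1)->write 0,move L,goto D. Now: state=D, head=-2, tape[-3..1]=00010 (head:  ^)
Step 5: in state D at pos -2, read 0 -> (D,0)->write 1,move R,goto D. Now: state=D, head=-1, tape[-3..1]=01010 (head:   ^)
Step 6: in state D at pos -1, read 0 -> (D,0)->write 1,move R,goto D. Now: state=D, head=0, tape[-3..1]=01110 (head:    ^)
Step 7: in state D at pos 0, read 1 -> (D,1)->write 1,move L,goto B. Now: state=B, head=-1, tape[-3..1]=01110 (head:   ^)
Step 8: in state B at pos -1, read 1 -> (B,1)->write 0,move L,goto D. Now: state=D, head=-2, tape[-3..1]=01010 (head:  ^)
Step 9: in state D at pos -2, read 1 -> (D,1)->write 1,move L,goto B. Now: state=B, head=-3, tape[-4..1]=001010 (head:  ^)
Step 10: in state B at pos -3, read 0 -> (B,0)->write 1,move R,goto C. Now: state=C, head=-2, tape[-4..1]=011010 (head:   ^)

Answer: C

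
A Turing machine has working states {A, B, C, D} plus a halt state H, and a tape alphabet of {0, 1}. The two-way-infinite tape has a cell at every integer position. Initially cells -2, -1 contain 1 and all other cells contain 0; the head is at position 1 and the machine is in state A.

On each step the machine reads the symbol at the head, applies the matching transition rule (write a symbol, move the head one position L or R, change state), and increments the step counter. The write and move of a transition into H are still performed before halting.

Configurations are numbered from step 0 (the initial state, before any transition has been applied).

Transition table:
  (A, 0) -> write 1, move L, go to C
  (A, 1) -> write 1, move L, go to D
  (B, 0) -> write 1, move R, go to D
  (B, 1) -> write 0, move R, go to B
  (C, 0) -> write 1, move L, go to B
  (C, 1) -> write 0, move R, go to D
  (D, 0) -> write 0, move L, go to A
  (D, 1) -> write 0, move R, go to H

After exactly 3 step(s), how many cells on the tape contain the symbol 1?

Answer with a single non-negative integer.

Answer: 3

Derivation:
Step 1: in state A at pos 1, read 0 -> (A,0)->write 1,move L,goto C. Now: state=C, head=0, tape[-3..2]=011010 (head:    ^)
Step 2: in state C at pos 0, read 0 -> (C,0)->write 1,move L,goto B. Now: state=B, head=-1, tape[-3..2]=011110 (head:   ^)
Step 3: in state B at pos -1, read 1 -> (B,1)->write 0,move R,goto B. Now: state=B, head=0, tape[-3..2]=010110 (head:    ^)
Cells containing 1 after step 3: {-2, 0, 1} -> 3 cell(s)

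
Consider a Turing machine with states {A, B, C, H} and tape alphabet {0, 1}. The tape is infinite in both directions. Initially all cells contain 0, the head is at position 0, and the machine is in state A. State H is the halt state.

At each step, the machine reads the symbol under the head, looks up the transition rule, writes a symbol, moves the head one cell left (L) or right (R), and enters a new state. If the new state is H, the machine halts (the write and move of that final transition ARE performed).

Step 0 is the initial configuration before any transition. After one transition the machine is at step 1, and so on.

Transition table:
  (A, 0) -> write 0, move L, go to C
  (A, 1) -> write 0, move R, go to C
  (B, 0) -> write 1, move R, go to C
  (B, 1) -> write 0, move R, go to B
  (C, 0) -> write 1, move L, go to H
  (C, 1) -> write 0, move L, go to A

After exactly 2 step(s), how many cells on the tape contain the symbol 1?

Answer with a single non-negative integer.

Step 1: in state A at pos 0, read 0 -> (A,0)->write 0,move L,goto C. Now: state=C, head=-1, tape[-2..1]=0000 (head:  ^)
Step 2: in state C at pos -1, read 0 -> (C,0)->write 1,move L,goto H. Now: state=H, head=-2, tape[-3..1]=00100 (head:  ^)
Cells containing 1 after step 2: {-1} -> 1 cell(s)

Answer: 1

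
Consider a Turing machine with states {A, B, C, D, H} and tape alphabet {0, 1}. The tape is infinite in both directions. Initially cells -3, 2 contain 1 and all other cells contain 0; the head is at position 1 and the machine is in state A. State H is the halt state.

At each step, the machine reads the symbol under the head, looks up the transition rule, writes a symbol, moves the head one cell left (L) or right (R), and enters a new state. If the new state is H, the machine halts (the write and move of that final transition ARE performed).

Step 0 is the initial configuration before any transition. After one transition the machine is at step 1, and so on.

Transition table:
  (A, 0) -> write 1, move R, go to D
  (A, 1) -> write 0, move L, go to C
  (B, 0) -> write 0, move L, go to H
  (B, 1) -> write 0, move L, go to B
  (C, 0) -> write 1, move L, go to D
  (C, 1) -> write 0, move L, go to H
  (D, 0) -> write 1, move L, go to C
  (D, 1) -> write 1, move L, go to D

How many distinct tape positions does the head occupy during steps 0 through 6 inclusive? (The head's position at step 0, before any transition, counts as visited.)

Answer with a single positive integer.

Step 1: in state A at pos 1, read 0 -> (A,0)->write 1,move R,goto D. Now: state=D, head=2, tape[-4..3]=01000110 (head:       ^)
Step 2: in state D at pos 2, read 1 -> (D,1)->write 1,move L,goto D. Now: state=D, head=1, tape[-4..3]=01000110 (head:      ^)
Step 3: in state D at pos 1, read 1 -> (D,1)->write 1,move L,goto D. Now: state=D, head=0, tape[-4..3]=01000110 (head:     ^)
Step 4: in state D at pos 0, read 0 -> (D,0)->write 1,move L,goto C. Now: state=C, head=-1, tape[-4..3]=01001110 (head:    ^)
Step 5: in state C at pos -1, read 0 -> (C,0)->write 1,move L,goto D. Now: state=D, head=-2, tape[-4..3]=01011110 (head:   ^)
Step 6: in state D at pos -2, read 0 -> (D,0)->write 1,move L,goto C. Now: state=C, head=-3, tape[-4..3]=01111110 (head:  ^)
Head positions at steps 0..6: starting at 1, distinct positions visited = {-3, -2, -1, 0, 1, 2} -> 6 position(s)

Answer: 6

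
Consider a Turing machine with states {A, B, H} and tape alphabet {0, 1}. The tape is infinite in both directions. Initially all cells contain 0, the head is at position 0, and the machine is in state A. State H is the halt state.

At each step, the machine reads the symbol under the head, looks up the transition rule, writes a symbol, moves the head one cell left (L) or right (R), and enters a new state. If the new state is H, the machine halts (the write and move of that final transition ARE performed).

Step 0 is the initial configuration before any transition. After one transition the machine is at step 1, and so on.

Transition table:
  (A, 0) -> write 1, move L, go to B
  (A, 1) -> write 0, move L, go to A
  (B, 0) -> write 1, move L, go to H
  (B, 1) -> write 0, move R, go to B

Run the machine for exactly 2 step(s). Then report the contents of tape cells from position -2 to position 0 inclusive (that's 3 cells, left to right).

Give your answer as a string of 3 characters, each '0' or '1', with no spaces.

Step 1: in state A at pos 0, read 0 -> (A,0)->write 1,move L,goto B. Now: state=B, head=-1, tape[-2..1]=0010 (head:  ^)
Step 2: in state B at pos -1, read 0 -> (B,0)->write 1,move L,goto H. Now: state=H, head=-2, tape[-3..1]=00110 (head:  ^)

Answer: 011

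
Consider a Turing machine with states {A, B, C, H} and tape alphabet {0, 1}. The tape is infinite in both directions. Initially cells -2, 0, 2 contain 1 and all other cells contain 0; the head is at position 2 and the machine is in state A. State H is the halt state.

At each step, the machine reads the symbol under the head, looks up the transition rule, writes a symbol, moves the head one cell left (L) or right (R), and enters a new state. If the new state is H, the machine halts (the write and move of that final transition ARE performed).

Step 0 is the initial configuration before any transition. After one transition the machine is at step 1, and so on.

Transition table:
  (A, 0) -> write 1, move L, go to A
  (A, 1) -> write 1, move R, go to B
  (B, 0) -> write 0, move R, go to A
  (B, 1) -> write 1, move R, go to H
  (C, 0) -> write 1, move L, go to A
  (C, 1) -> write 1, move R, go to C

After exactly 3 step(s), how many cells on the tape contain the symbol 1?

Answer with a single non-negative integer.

Answer: 4

Derivation:
Step 1: in state A at pos 2, read 1 -> (A,1)->write 1,move R,goto B. Now: state=B, head=3, tape[-3..4]=01010100 (head:       ^)
Step 2: in state B at pos 3, read 0 -> (B,0)->write 0,move R,goto A. Now: state=A, head=4, tape[-3..5]=010101000 (head:        ^)
Step 3: in state A at pos 4, read 0 -> (A,0)->write 1,move L,goto A. Now: state=A, head=3, tape[-3..5]=010101010 (head:       ^)
Cells containing 1 after step 3: {-2, 0, 2, 4} -> 4 cell(s)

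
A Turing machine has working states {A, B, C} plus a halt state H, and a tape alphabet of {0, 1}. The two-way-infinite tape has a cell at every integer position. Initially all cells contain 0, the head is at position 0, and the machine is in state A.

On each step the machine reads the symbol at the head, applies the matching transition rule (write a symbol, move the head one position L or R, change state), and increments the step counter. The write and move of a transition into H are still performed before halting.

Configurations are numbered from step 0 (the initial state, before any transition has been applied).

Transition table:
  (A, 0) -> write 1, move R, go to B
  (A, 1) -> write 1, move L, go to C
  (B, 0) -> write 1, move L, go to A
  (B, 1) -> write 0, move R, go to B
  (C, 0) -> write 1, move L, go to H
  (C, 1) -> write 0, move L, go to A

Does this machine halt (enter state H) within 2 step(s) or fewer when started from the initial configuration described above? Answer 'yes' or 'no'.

Step 1: in state A at pos 0, read 0 -> (A,0)->write 1,move R,goto B. Now: state=B, head=1, tape[-1..2]=0100 (head:   ^)
Step 2: in state B at pos 1, read 0 -> (B,0)->write 1,move L,goto A. Now: state=A, head=0, tape[-1..2]=0110 (head:  ^)
After 2 step(s): state = A (not H) -> not halted within 2 -> no

Answer: no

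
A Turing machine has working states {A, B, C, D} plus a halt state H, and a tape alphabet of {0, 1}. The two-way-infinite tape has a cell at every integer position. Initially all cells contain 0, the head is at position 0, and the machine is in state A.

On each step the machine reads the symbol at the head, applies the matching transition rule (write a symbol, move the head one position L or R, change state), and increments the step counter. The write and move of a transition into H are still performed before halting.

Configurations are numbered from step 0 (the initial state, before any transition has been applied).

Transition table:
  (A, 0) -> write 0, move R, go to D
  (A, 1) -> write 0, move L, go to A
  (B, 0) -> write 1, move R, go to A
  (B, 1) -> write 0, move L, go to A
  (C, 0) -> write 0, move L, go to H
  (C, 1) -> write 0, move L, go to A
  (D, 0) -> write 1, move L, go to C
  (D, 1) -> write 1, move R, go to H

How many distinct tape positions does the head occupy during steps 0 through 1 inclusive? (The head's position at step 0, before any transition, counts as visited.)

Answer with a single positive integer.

Answer: 2

Derivation:
Step 1: in state A at pos 0, read 0 -> (A,0)->write 0,move R,goto D. Now: state=D, head=1, tape[-1..2]=0000 (head:   ^)
Head positions at steps 0..1: starting at 0, distinct positions visited = {0, 1} -> 2 position(s)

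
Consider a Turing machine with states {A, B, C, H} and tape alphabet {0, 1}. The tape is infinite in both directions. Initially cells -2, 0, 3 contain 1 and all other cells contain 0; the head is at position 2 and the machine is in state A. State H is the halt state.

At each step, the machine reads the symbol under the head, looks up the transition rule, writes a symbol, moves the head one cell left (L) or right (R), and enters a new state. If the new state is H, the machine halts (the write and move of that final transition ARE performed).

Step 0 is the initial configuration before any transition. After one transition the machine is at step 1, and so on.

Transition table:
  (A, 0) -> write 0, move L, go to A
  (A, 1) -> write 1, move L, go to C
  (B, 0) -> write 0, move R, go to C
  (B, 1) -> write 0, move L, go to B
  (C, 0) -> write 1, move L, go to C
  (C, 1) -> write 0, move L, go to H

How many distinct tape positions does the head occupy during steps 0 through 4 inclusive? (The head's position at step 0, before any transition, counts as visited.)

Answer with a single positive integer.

Answer: 5

Derivation:
Step 1: in state A at pos 2, read 0 -> (A,0)->write 0,move L,goto A. Now: state=A, head=1, tape[-3..4]=01010010 (head:     ^)
Step 2: in state A at pos 1, read 0 -> (A,0)->write 0,move L,goto A. Now: state=A, head=0, tape[-3..4]=01010010 (head:    ^)
Step 3: in state A at pos 0, read 1 -> (A,1)->write 1,move L,goto C. Now: state=C, head=-1, tape[-3..4]=01010010 (head:   ^)
Step 4: in state C at pos -1, read 0 -> (C,0)->write 1,move L,goto C. Now: state=C, head=-2, tape[-3..4]=01110010 (head:  ^)
Head positions at steps 0..4: starting at 2, distinct positions visited = {-2, -1, 0, 1, 2} -> 5 position(s)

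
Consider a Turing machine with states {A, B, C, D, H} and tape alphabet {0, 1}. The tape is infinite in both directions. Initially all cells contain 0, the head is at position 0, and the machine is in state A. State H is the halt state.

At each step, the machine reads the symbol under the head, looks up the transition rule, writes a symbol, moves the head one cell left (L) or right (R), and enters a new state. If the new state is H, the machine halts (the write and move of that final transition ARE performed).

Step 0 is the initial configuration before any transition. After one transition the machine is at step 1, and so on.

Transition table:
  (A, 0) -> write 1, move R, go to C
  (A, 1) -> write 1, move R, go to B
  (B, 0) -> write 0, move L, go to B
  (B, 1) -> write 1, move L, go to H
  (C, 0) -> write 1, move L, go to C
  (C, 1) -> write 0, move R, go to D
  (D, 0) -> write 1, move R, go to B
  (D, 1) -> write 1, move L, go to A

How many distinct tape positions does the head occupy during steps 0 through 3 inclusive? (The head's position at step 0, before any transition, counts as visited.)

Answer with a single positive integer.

Answer: 2

Derivation:
Step 1: in state A at pos 0, read 0 -> (A,0)->write 1,move R,goto C. Now: state=C, head=1, tape[-1..2]=0100 (head:   ^)
Step 2: in state C at pos 1, read 0 -> (C,0)->write 1,move L,goto C. Now: state=C, head=0, tape[-1..2]=0110 (head:  ^)
Step 3: in state C at pos 0, read 1 -> (C,1)->write 0,move R,goto D. Now: state=D, head=1, tape[-1..2]=0010 (head:   ^)
Head positions at steps 0..3: starting at 0, distinct positions visited = {0, 1} -> 2 position(s)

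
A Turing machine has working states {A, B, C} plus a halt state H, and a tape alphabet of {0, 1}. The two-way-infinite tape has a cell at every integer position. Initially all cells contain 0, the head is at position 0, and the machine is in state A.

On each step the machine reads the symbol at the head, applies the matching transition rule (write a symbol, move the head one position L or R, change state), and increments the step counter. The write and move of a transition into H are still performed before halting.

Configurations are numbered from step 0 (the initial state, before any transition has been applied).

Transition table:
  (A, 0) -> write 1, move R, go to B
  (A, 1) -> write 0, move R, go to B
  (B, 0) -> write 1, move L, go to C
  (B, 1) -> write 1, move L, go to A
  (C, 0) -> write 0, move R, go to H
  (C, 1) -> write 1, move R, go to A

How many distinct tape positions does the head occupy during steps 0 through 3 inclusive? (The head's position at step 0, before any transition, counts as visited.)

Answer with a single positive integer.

Answer: 2

Derivation:
Step 1: in state A at pos 0, read 0 -> (A,0)->write 1,move R,goto B. Now: state=B, head=1, tape[-1..2]=0100 (head:   ^)
Step 2: in state B at pos 1, read 0 -> (B,0)->write 1,move L,goto C. Now: state=C, head=0, tape[-1..2]=0110 (head:  ^)
Step 3: in state C at pos 0, read 1 -> (C,1)->write 1,move R,goto A. Now: state=A, head=1, tape[-1..2]=0110 (head:   ^)
Head positions at steps 0..3: starting at 0, distinct positions visited = {0, 1} -> 2 position(s)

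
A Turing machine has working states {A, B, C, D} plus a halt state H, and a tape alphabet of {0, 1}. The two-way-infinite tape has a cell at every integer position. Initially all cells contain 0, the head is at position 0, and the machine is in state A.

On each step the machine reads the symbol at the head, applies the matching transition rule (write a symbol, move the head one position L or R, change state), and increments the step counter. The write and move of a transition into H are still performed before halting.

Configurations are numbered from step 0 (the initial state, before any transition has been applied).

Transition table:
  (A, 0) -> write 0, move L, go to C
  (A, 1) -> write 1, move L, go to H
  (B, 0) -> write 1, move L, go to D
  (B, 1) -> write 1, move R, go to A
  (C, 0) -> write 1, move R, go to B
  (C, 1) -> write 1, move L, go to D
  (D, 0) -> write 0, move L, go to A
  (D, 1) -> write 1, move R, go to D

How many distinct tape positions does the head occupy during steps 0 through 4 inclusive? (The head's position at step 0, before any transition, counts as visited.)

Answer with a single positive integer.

Answer: 2

Derivation:
Step 1: in state A at pos 0, read 0 -> (A,0)->write 0,move L,goto C. Now: state=C, head=-1, tape[-2..1]=0000 (head:  ^)
Step 2: in state C at pos -1, read 0 -> (C,0)->write 1,move R,goto B. Now: state=B, head=0, tape[-2..1]=0100 (head:   ^)
Step 3: in state B at pos 0, read 0 -> (B,0)->write 1,move L,goto D. Now: state=D, head=-1, tape[-2..1]=0110 (head:  ^)
Step 4: in state D at pos -1, read 1 -> (D,1)->write 1,move R,goto D. Now: state=D, head=0, tape[-2..1]=0110 (head:   ^)
Head positions at steps 0..4: starting at 0, distinct positions visited = {-1, 0} -> 2 position(s)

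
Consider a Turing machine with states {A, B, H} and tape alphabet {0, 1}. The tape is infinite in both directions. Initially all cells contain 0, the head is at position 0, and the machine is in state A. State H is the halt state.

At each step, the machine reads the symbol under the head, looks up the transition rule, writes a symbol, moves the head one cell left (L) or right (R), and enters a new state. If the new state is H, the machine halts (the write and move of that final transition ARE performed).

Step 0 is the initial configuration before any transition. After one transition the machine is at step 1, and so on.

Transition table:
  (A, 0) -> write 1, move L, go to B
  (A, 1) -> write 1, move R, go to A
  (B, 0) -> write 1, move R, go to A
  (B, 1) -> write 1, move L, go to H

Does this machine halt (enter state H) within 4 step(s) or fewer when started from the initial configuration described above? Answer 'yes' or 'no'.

Answer: no

Derivation:
Step 1: in state A at pos 0, read 0 -> (A,0)->write 1,move L,goto B. Now: state=B, head=-1, tape[-2..1]=0010 (head:  ^)
Step 2: in state B at pos -1, read 0 -> (B,0)->write 1,move R,goto A. Now: state=A, head=0, tape[-2..1]=0110 (head:   ^)
Step 3: in state A at pos 0, read 1 -> (A,1)->write 1,move R,goto A. Now: state=A, head=1, tape[-2..2]=01100 (head:    ^)
Step 4: in state A at pos 1, read 0 -> (A,0)->write 1,move L,goto B. Now: state=B, head=0, tape[-2..2]=01110 (head:   ^)
After 4 step(s): state = B (not H) -> not halted within 4 -> no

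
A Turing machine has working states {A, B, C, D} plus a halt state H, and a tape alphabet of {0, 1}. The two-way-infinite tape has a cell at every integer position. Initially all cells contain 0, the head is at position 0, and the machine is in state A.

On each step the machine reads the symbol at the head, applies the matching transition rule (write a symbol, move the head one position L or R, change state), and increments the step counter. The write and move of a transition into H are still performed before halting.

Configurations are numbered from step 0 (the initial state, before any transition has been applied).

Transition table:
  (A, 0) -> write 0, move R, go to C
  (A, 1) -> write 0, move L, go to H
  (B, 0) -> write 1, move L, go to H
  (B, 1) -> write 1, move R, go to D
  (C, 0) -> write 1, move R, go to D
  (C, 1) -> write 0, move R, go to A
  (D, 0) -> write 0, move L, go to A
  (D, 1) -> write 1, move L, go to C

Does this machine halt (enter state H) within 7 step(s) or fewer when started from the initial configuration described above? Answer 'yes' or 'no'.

Step 1: in state A at pos 0, read 0 -> (A,0)->write 0,move R,goto C. Now: state=C, head=1, tape[-1..2]=0000 (head:   ^)
Step 2: in state C at pos 1, read 0 -> (C,0)->write 1,move R,goto D. Now: state=D, head=2, tape[-1..3]=00100 (head:    ^)
Step 3: in state D at pos 2, read 0 -> (D,0)->write 0,move L,goto A. Now: state=A, head=1, tape[-1..3]=00100 (head:   ^)
Step 4: in state A at pos 1, read 1 -> (A,1)->write 0,move L,goto H. Now: state=H, head=0, tape[-1..3]=00000 (head:  ^)
State H reached at step 4; 4 <= 7 -> yes

Answer: yes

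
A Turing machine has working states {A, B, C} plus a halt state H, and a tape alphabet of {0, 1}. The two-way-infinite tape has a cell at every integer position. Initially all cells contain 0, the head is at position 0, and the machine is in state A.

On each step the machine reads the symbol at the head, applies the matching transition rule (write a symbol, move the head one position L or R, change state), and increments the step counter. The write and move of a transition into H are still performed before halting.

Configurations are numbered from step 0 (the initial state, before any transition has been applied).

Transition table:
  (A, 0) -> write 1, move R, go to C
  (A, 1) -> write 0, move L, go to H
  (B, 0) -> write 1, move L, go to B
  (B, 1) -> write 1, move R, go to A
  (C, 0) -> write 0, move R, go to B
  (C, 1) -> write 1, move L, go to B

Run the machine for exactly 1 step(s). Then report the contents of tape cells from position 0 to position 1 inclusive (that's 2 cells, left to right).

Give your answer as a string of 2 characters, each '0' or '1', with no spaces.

Step 1: in state A at pos 0, read 0 -> (A,0)->write 1,move R,goto C. Now: state=C, head=1, tape[-1..2]=0100 (head:   ^)

Answer: 10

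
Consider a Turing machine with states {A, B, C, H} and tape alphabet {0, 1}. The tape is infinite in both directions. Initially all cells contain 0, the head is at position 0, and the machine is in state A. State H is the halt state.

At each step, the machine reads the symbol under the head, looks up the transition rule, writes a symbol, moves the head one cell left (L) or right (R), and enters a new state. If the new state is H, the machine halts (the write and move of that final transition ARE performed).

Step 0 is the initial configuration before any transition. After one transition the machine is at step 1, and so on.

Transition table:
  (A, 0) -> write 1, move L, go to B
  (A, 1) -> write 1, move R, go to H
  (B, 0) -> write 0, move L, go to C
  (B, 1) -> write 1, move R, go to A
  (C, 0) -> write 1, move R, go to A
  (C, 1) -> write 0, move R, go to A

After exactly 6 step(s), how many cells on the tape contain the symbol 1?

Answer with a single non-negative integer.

Step 1: in state A at pos 0, read 0 -> (A,0)->write 1,move L,goto B. Now: state=B, head=-1, tape[-2..1]=0010 (head:  ^)
Step 2: in state B at pos -1, read 0 -> (B,0)->write 0,move L,goto C. Now: state=C, head=-2, tape[-3..1]=00010 (head:  ^)
Step 3: in state C at pos -2, read 0 -> (C,0)->write 1,move R,goto A. Now: state=A, head=-1, tape[-3..1]=01010 (head:   ^)
Step 4: in state A at pos -1, read 0 -> (A,0)->write 1,move L,goto B. Now: state=B, head=-2, tape[-3..1]=01110 (head:  ^)
Step 5: in state B at pos -2, read 1 -> (B,1)->write 1,move R,goto A. Now: state=A, head=-1, tape[-3..1]=01110 (head:   ^)
Step 6: in state A at pos -1, read 1 -> (A,1)->write 1,move R,goto H. Now: state=H, head=0, tape[-3..1]=01110 (head:    ^)
Cells containing 1 after step 6: {-2, -1, 0} -> 3 cell(s)

Answer: 3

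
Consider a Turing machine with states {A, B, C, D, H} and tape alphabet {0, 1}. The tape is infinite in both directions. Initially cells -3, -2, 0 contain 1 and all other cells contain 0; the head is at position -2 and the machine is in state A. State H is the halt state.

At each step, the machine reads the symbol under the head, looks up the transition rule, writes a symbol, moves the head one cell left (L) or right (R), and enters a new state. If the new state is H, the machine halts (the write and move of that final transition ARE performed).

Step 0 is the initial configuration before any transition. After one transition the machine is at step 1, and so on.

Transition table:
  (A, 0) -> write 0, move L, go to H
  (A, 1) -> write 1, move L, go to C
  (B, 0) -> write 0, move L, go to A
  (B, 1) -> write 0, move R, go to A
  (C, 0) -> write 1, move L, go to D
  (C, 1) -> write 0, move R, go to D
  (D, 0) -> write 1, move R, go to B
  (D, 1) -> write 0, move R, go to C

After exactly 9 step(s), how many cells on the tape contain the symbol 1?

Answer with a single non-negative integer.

Answer: 2

Derivation:
Step 1: in state A at pos -2, read 1 -> (A,1)->write 1,move L,goto C. Now: state=C, head=-3, tape[-4..1]=011010 (head:  ^)
Step 2: in state C at pos -3, read 1 -> (C,1)->write 0,move R,goto D. Now: state=D, head=-2, tape[-4..1]=001010 (head:   ^)
Step 3: in state D at pos -2, read 1 -> (D,1)->write 0,move R,goto C. Now: state=C, head=-1, tape[-4..1]=000010 (head:    ^)
Step 4: in state C at pos -1, read 0 -> (C,0)->write 1,move L,goto D. Now: state=D, head=-2, tape[-4..1]=000110 (head:   ^)
Step 5: in state D at pos -2, read 0 -> (D,0)->write 1,move R,goto B. Now: state=B, head=-1, tape[-4..1]=001110 (head:    ^)
Step 6: in state B at pos -1, read 1 -> (B,1)->write 0,move R,goto A. Now: state=A, head=0, tape[-4..1]=001010 (head:     ^)
Step 7: in state A at pos 0, read 1 -> (A,1)->write 1,move L,goto C. Now: state=C, head=-1, tape[-4..1]=001010 (head:    ^)
Step 8: in state C at pos -1, read 0 -> (C,0)->write 1,move L,goto D. Now: state=D, head=-2, tape[-4..1]=001110 (head:   ^)
Step 9: in state D at pos -2, read 1 -> (D,1)->write 0,move R,goto C. Now: state=C, head=-1, tape[-4..1]=000110 (head:    ^)
Cells containing 1 after step 9: {-1, 0} -> 2 cell(s)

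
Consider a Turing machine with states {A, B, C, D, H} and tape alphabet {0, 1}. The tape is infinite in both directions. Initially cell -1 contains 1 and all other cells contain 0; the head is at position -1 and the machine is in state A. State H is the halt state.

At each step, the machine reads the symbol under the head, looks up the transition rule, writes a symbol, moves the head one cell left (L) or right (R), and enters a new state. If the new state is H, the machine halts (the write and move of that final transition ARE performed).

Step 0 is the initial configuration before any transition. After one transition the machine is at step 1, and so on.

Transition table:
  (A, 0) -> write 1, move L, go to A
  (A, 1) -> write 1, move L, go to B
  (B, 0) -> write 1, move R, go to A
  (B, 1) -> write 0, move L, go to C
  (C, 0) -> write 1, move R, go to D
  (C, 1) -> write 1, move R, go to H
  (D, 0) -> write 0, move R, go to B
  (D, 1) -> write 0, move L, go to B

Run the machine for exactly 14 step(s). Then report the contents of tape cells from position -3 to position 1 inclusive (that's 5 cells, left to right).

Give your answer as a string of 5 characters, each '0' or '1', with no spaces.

Answer: 11111

Derivation:
Step 1: in state A at pos -1, read 1 -> (A,1)->write 1,move L,goto B. Now: state=B, head=-2, tape[-3..0]=0010 (head:  ^)
Step 2: in state B at pos -2, read 0 -> (B,0)->write 1,move R,goto A. Now: state=A, head=-1, tape[-3..0]=0110 (head:   ^)
Step 3: in state A at pos -1, read 1 -> (A,1)->write 1,move L,goto B. Now: state=B, head=-2, tape[-3..0]=0110 (head:  ^)
Step 4: in state B at pos -2, read 1 -> (B,1)->write 0,move L,goto C. Now: state=C, head=-3, tape[-4..0]=00010 (head:  ^)
Step 5: in state C at pos -3, read 0 -> (C,0)->write 1,move R,goto D. Now: state=D, head=-2, tape[-4..0]=01010 (head:   ^)
Step 6: in state D at pos -2, read 0 -> (D,0)->write 0,move R,goto B. Now: state=B, head=-1, tape[-4..0]=01010 (head:    ^)
Step 7: in state B at pos -1, read 1 -> (B,1)->write 0,move L,goto C. Now: state=C, head=-2, tape[-4..0]=01000 (head:   ^)
Step 8: in state C at pos -2, read 0 -> (C,0)->write 1,move R,goto D. Now: state=D, head=-1, tape[-4..0]=01100 (head:    ^)
Step 9: in state D at pos -1, read 0 -> (D,0)->write 0,move R,goto B. Now: state=B, head=0, tape[-4..1]=011000 (head:     ^)
Step 10: in state B at pos 0, read 0 -> (B,0)->write 1,move R,goto A. Now: state=A, head=1, tape[-4..2]=0110100 (head:      ^)
Step 11: in state A at pos 1, read 0 -> (A,0)->write 1,move L,goto A. Now: state=A, head=0, tape[-4..2]=0110110 (head:     ^)
Step 12: in state A at pos 0, read 1 -> (A,1)->write 1,move L,goto B. Now: state=B, head=-1, tape[-4..2]=0110110 (head:    ^)
Step 13: in state B at pos -1, read 0 -> (B,0)->write 1,move R,goto A. Now: state=A, head=0, tape[-4..2]=0111110 (head:     ^)
Step 14: in state A at pos 0, read 1 -> (A,1)->write 1,move L,goto B. Now: state=B, head=-1, tape[-4..2]=0111110 (head:    ^)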